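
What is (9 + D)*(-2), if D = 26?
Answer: -70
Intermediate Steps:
(9 + D)*(-2) = (9 + 26)*(-2) = 35*(-2) = -70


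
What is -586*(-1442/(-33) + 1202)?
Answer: -24089288/33 ≈ -7.2998e+5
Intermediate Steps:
-586*(-1442/(-33) + 1202) = -586*(-1442*(-1/33) + 1202) = -586*(1442/33 + 1202) = -586*41108/33 = -24089288/33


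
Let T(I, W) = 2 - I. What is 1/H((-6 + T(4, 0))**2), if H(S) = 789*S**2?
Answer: 1/3231744 ≈ 3.0943e-7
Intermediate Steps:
1/H((-6 + T(4, 0))**2) = 1/(789*((-6 + (2 - 1*4))**2)**2) = 1/(789*((-6 + (2 - 4))**2)**2) = 1/(789*((-6 - 2)**2)**2) = 1/(789*((-8)**2)**2) = 1/(789*64**2) = 1/(789*4096) = 1/3231744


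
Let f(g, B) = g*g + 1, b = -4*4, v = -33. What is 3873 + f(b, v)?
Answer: 4130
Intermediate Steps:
b = -16
f(g, B) = 1 + g² (f(g, B) = g² + 1 = 1 + g²)
3873 + f(b, v) = 3873 + (1 + (-16)²) = 3873 + (1 + 256) = 3873 + 257 = 4130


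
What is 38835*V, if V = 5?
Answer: 194175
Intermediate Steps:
38835*V = 38835*5 = 194175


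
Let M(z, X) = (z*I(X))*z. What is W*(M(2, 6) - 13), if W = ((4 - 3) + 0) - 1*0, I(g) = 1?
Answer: -9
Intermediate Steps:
M(z, X) = z² (M(z, X) = (z*1)*z = z*z = z²)
W = 1 (W = (1 + 0) + 0 = 1 + 0 = 1)
W*(M(2, 6) - 13) = 1*(2² - 13) = 1*(4 - 13) = 1*(-9) = -9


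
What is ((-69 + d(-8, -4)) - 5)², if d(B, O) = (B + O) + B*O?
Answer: 2916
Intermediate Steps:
d(B, O) = B + O + B*O
((-69 + d(-8, -4)) - 5)² = ((-69 + (-8 - 4 - 8*(-4))) - 5)² = ((-69 + (-8 - 4 + 32)) - 5)² = ((-69 + 20) - 5)² = (-49 - 5)² = (-54)² = 2916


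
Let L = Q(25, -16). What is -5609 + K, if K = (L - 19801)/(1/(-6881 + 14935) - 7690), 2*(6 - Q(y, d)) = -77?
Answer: -347235748880/61935259 ≈ -5606.4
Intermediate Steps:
Q(y, d) = 89/2 (Q(y, d) = 6 - ½*(-77) = 6 + 77/2 = 89/2)
L = 89/2 ≈ 44.500
K = 159118851/61935259 (K = (89/2 - 19801)/(1/(-6881 + 14935) - 7690) = -39513/(2*(1/8054 - 7690)) = -39513/(2*(-61935259/8054)) = -39513/2*(-8054/61935259) = 159118851/61935259 ≈ 2.5691)
-5609 + K = -5609 + 159118851/61935259 = -347235748880/61935259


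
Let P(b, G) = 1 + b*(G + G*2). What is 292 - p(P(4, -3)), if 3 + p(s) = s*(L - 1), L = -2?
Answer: 190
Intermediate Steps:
P(b, G) = 1 + 3*G*b (P(b, G) = 1 + b*(G + 2*G) = 1 + b*(3*G) = 1 + 3*G*b)
p(s) = -3 - 3*s (p(s) = -3 + s*(-2 - 1) = -3 + s*(-3) = -3 - 3*s)
292 - p(P(4, -3)) = 292 - (-3 - 3*(1 + 3*(-3)*4)) = 292 - (-3 - 3*(1 - 36)) = 292 - (-3 - 3*(-35)) = 292 - (-3 + 105) = 292 - 1*102 = 292 - 102 = 190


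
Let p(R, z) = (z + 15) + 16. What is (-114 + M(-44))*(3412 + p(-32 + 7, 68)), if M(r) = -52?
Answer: -582826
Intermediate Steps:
p(R, z) = 31 + z (p(R, z) = (15 + z) + 16 = 31 + z)
(-114 + M(-44))*(3412 + p(-32 + 7, 68)) = (-114 - 52)*(3412 + (31 + 68)) = -166*(3412 + 99) = -166*3511 = -582826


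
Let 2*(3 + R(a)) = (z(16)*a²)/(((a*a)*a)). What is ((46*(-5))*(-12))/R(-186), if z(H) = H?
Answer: -256680/283 ≈ -907.00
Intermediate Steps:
R(a) = -3 + 8/a (R(a) = -3 + ((16*a²)/(((a*a)*a)))/2 = -3 + ((16*a²)/((a²*a)))/2 = -3 + ((16*a²)/(a³))/2 = -3 + ((16*a²)/a³)/2 = -3 + (16/a)/2 = -3 + 8/a)
((46*(-5))*(-12))/R(-186) = ((46*(-5))*(-12))/(-3 + 8/(-186)) = (-230*(-12))/(-3 + 8*(-1/186)) = 2760/(-3 - 4/93) = 2760/(-283/93) = 2760*(-93/283) = -256680/283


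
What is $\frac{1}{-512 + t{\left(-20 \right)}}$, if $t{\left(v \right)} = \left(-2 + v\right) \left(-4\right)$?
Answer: $- \frac{1}{424} \approx -0.0023585$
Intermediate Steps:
$t{\left(v \right)} = 8 - 4 v$
$\frac{1}{-512 + t{\left(-20 \right)}} = \frac{1}{-512 + \left(8 - -80\right)} = \frac{1}{-512 + \left(8 + 80\right)} = \frac{1}{-512 + 88} = \frac{1}{-424} = - \frac{1}{424}$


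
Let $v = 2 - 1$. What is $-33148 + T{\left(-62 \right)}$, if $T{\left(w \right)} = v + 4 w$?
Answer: $-33395$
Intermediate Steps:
$v = 1$
$T{\left(w \right)} = 1 + 4 w$
$-33148 + T{\left(-62 \right)} = -33148 + \left(1 + 4 \left(-62\right)\right) = -33148 + \left(1 - 248\right) = -33148 - 247 = -33395$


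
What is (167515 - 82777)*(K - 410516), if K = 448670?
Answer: 3233093652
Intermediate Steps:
(167515 - 82777)*(K - 410516) = (167515 - 82777)*(448670 - 410516) = 84738*38154 = 3233093652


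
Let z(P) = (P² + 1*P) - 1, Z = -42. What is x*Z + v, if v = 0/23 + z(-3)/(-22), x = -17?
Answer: 15703/22 ≈ 713.77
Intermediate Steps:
z(P) = -1 + P + P² (z(P) = (P² + P) - 1 = (P + P²) - 1 = -1 + P + P²)
v = -5/22 (v = 0/23 + (-1 - 3 + (-3)²)/(-22) = 0*(1/23) + (-1 - 3 + 9)*(-1/22) = 0 + 5*(-1/22) = 0 - 5/22 = -5/22 ≈ -0.22727)
x*Z + v = -17*(-42) - 5/22 = 714 - 5/22 = 15703/22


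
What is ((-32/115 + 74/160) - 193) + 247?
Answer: 99699/1840 ≈ 54.184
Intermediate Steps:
((-32/115 + 74/160) - 193) + 247 = ((-32*1/115 + 74*(1/160)) - 193) + 247 = ((-32/115 + 37/80) - 193) + 247 = (339/1840 - 193) + 247 = -354781/1840 + 247 = 99699/1840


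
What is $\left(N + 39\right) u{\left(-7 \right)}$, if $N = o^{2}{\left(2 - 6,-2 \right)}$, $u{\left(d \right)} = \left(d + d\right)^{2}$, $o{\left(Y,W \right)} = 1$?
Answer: $7840$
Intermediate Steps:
$u{\left(d \right)} = 4 d^{2}$ ($u{\left(d \right)} = \left(2 d\right)^{2} = 4 d^{2}$)
$N = 1$ ($N = 1^{2} = 1$)
$\left(N + 39\right) u{\left(-7 \right)} = \left(1 + 39\right) 4 \left(-7\right)^{2} = 40 \cdot 4 \cdot 49 = 40 \cdot 196 = 7840$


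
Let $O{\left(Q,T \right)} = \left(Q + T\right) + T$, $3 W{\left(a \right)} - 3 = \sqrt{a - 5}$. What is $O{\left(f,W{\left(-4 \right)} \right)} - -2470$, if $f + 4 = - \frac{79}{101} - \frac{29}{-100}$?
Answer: $\frac{24921829}{10100} + 2 i \approx 2467.5 + 2.0 i$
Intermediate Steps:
$W{\left(a \right)} = 1 + \frac{\sqrt{-5 + a}}{3}$ ($W{\left(a \right)} = 1 + \frac{\sqrt{a - 5}}{3} = 1 + \frac{\sqrt{-5 + a}}{3}$)
$f = - \frac{45371}{10100}$ ($f = -4 - \left(- \frac{29}{100} + \frac{79}{101}\right) = -4 - \frac{4971}{10100} = - \frac{45371}{10100} \approx -4.4922$)
$O{\left(Q,T \right)} = Q + 2 T$
$O{\left(f,W{\left(-4 \right)} \right)} - -2470 = \left(- \frac{45371}{10100} + 2 \left(1 + \frac{\sqrt{-5 - 4}}{3}\right)\right) - -2470 = \left(- \frac{45371}{10100} + 2 \left(1 + \frac{\sqrt{-9}}{3}\right)\right) + 2470 = \left(- \frac{45371}{10100} + 2 \left(1 + \frac{3 i}{3}\right)\right) + 2470 = \left(- \frac{45371}{10100} + 2 \left(1 + i\right)\right) + 2470 = \left(- \frac{45371}{10100} + \left(2 + 2 i\right)\right) + 2470 = \left(- \frac{25171}{10100} + 2 i\right) + 2470 = \frac{24921829}{10100} + 2 i$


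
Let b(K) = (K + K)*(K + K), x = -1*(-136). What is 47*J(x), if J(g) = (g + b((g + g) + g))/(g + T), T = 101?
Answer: 31301624/237 ≈ 1.3207e+5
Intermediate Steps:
x = 136
b(K) = 4*K² (b(K) = (2*K)*(2*K) = 4*K²)
J(g) = (g + 36*g²)/(101 + g) (J(g) = (g + 4*((g + g) + g)²)/(g + 101) = (g + 4*(2*g + g)²)/(101 + g) = (g + 4*(3*g)²)/(101 + g) = (g + 4*(9*g²))/(101 + g) = (g + 36*g²)/(101 + g))
47*J(x) = 47*(136*(1 + 36*136)/(101 + 136)) = 47*(136*(1 + 4896)/237) = 47*(136*(1/237)*4897) = 47*(665992/237) = 31301624/237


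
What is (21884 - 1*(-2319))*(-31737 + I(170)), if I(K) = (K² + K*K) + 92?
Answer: 633029465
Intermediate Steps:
I(K) = 92 + 2*K² (I(K) = (K² + K²) + 92 = 2*K² + 92 = 92 + 2*K²)
(21884 - 1*(-2319))*(-31737 + I(170)) = (21884 - 1*(-2319))*(-31737 + (92 + 2*170²)) = (21884 + 2319)*(-31737 + (92 + 2*28900)) = 24203*(-31737 + (92 + 57800)) = 24203*(-31737 + 57892) = 24203*26155 = 633029465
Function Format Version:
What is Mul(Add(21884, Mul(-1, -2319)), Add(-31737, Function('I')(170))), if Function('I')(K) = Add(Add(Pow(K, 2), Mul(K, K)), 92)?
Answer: 633029465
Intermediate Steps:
Function('I')(K) = Add(92, Mul(2, Pow(K, 2))) (Function('I')(K) = Add(Add(Pow(K, 2), Pow(K, 2)), 92) = Add(Mul(2, Pow(K, 2)), 92) = Add(92, Mul(2, Pow(K, 2))))
Mul(Add(21884, Mul(-1, -2319)), Add(-31737, Function('I')(170))) = Mul(Add(21884, Mul(-1, -2319)), Add(-31737, Add(92, Mul(2, Pow(170, 2))))) = Mul(Add(21884, 2319), Add(-31737, Add(92, Mul(2, 28900)))) = Mul(24203, Add(-31737, Add(92, 57800))) = Mul(24203, Add(-31737, 57892)) = Mul(24203, 26155) = 633029465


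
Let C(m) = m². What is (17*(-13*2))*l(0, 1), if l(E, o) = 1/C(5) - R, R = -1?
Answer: -11492/25 ≈ -459.68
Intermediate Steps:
l(E, o) = 26/25 (l(E, o) = 1/(5²) - 1*(-1) = 1/25 + 1 = 26/25)
(17*(-13*2))*l(0, 1) = (17*(-13*2))*(26/25) = (17*(-26))*(26/25) = -442*26/25 = -11492/25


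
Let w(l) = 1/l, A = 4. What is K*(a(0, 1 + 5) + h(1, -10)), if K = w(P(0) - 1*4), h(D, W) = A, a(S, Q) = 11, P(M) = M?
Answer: -15/4 ≈ -3.7500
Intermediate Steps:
h(D, W) = 4
K = -1/4 (K = 1/(0 - 1*4) = 1/(0 - 4) = 1/(-4) = -1/4 ≈ -0.25000)
K*(a(0, 1 + 5) + h(1, -10)) = -(11 + 4)/4 = -1/4*15 = -15/4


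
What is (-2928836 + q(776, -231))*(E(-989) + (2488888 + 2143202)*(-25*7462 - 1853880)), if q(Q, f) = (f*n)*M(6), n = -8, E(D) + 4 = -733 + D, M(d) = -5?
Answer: 27769094277062020376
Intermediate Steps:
E(D) = -737 + D (E(D) = -4 + (-733 + D) = -737 + D)
q(Q, f) = 40*f (q(Q, f) = (f*(-8))*(-5) = -8*f*(-5) = 40*f)
(-2928836 + q(776, -231))*(E(-989) + (2488888 + 2143202)*(-25*7462 - 1853880)) = (-2928836 + 40*(-231))*((-737 - 989) + (2488888 + 2143202)*(-25*7462 - 1853880)) = (-2928836 - 9240)*(-1726 + 4632090*(-186550 - 1853880)) = -2938076*(-1726 + 4632090*(-2040430)) = -2938076*(-1726 - 9451455398700) = -2938076*(-9451455400426) = 27769094277062020376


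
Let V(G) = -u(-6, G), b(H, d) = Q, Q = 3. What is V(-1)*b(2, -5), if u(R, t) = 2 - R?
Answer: -24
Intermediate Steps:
b(H, d) = 3
V(G) = -8 (V(G) = -(2 - 1*(-6)) = -(2 + 6) = -1*8 = -8)
V(-1)*b(2, -5) = -8*3 = -24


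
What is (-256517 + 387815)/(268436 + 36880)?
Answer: 21883/50886 ≈ 0.43004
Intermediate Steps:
(-256517 + 387815)/(268436 + 36880) = 131298/305316 = 131298*(1/305316) = 21883/50886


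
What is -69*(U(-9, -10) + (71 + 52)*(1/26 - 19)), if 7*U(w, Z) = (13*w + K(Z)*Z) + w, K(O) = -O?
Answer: 29694081/182 ≈ 1.6315e+5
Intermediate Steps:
U(w, Z) = 2*w - Z**2/7 (U(w, Z) = ((13*w + (-Z)*Z) + w)/7 = ((13*w - Z**2) + w)/7 = ((-Z**2 + 13*w) + w)/7 = (-Z**2 + 14*w)/7 = 2*w - Z**2/7)
-69*(U(-9, -10) + (71 + 52)*(1/26 - 19)) = -69*((2*(-9) - 1/7*(-10)**2) + (71 + 52)*(1/26 - 19)) = -69*((-18 - 1/7*100) + 123*(1/26 - 19)) = -69*((-18 - 100/7) + 123*(-493/26)) = -69*(-226/7 - 60639/26) = -69*(-430349/182) = 29694081/182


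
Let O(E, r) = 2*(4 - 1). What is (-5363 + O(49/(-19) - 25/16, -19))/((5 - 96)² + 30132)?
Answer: -5357/38413 ≈ -0.13946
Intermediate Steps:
O(E, r) = 6 (O(E, r) = 2*3 = 6)
(-5363 + O(49/(-19) - 25/16, -19))/((5 - 96)² + 30132) = (-5363 + 6)/((5 - 96)² + 30132) = -5357/((-91)² + 30132) = -5357/(8281 + 30132) = -5357/38413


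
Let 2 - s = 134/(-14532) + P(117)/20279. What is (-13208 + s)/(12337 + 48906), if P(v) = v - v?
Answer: -7381133/34230126 ≈ -0.21563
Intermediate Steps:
P(v) = 0
s = 14599/7266 (s = 2 - (134/(-14532) + 0/20279) = 2 - (134*(-1/14532) + 0*(1/20279)) = 2 - (-67/7266 + 0) = 2 - 1*(-67/7266) = 2 + 67/7266 = 14599/7266 ≈ 2.0092)
(-13208 + s)/(12337 + 48906) = (-13208 + 14599/7266)/(12337 + 48906) = -95954729/7266/61243 = -95954729/7266*1/61243 = -7381133/34230126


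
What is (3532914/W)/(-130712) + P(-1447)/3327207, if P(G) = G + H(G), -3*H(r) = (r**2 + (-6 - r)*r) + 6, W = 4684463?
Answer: -190788648057229/145521464987552628 ≈ -0.0013111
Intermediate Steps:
H(r) = -2 - r**2/3 - r*(-6 - r)/3 (H(r) = -((r**2 + (-6 - r)*r) + 6)/3 = -((r**2 + r*(-6 - r)) + 6)/3 = -(6 + r**2 + r*(-6 - r))/3 = -2 - r**2/3 - r*(-6 - r)/3)
P(G) = -2 + 3*G (P(G) = G + (-2 + 2*G) = -2 + 3*G)
(3532914/W)/(-130712) + P(-1447)/3327207 = (3532914/4684463)/(-130712) + (-2 + 3*(-1447))/3327207 = (3532914*(1/4684463))*(-1/130712) + (-2 - 4341)*(1/3327207) = (504702/669209)*(-1/130712) - 4343*1/3327207 = -252351/43736823404 - 4343/3327207 = -190788648057229/145521464987552628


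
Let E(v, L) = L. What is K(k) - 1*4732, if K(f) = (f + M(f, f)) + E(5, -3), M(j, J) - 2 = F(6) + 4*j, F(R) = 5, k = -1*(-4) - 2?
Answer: -4718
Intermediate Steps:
k = 2 (k = 4 - 2 = 2)
M(j, J) = 7 + 4*j (M(j, J) = 2 + (5 + 4*j) = 7 + 4*j)
K(f) = 4 + 5*f (K(f) = (f + (7 + 4*f)) - 3 = (7 + 5*f) - 3 = 4 + 5*f)
K(k) - 1*4732 = (4 + 5*2) - 1*4732 = (4 + 10) - 4732 = 14 - 4732 = -4718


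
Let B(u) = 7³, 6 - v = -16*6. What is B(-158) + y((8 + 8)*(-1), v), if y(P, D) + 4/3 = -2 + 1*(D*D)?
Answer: 32231/3 ≈ 10744.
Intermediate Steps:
v = 102 (v = 6 - (-16)*6 = 6 - 1*(-96) = 6 + 96 = 102)
y(P, D) = -10/3 + D² (y(P, D) = -4/3 + (-2 + 1*(D*D)) = -4/3 + (-2 + 1*D²) = -4/3 + (-2 + D²) = -10/3 + D²)
B(u) = 343
B(-158) + y((8 + 8)*(-1), v) = 343 + (-10/3 + 102²) = 343 + (-10/3 + 10404) = 343 + 31202/3 = 32231/3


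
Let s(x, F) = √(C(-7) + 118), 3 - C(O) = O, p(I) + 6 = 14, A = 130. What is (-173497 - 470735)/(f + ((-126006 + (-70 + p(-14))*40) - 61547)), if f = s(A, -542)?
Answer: 122425339656/36112540961 + 5153856*√2/36112540961 ≈ 3.3903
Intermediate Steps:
p(I) = 8 (p(I) = -6 + 14 = 8)
C(O) = 3 - O
s(x, F) = 8*√2 (s(x, F) = √((3 - 1*(-7)) + 118) = √((3 + 7) + 118) = √(10 + 118) = √128 = 8*√2)
f = 8*√2 ≈ 11.314
(-173497 - 470735)/(f + ((-126006 + (-70 + p(-14))*40) - 61547)) = (-173497 - 470735)/(8*√2 + ((-126006 + (-70 + 8)*40) - 61547)) = -644232/(8*√2 + ((-126006 - 62*40) - 61547)) = -644232/(8*√2 + ((-126006 - 2480) - 61547)) = -644232/(8*√2 + (-128486 - 61547)) = -644232/(8*√2 - 190033) = -644232/(-190033 + 8*√2)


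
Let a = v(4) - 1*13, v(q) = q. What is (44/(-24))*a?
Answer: 33/2 ≈ 16.500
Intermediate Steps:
a = -9 (a = 4 - 1*13 = 4 - 13 = -9)
(44/(-24))*a = (44/(-24))*(-9) = (44*(-1/24))*(-9) = -11/6*(-9) = 33/2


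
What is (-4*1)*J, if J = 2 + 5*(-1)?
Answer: 12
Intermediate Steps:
J = -3 (J = 2 - 5 = -3)
(-4*1)*J = -4*1*(-3) = -4*(-3) = 12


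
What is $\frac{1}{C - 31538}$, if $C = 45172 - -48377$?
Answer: $\frac{1}{62011} \approx 1.6126 \cdot 10^{-5}$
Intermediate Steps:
$C = 93549$ ($C = 45172 + 48377 = 93549$)
$\frac{1}{C - 31538} = \frac{1}{93549 - 31538} = \frac{1}{62011}$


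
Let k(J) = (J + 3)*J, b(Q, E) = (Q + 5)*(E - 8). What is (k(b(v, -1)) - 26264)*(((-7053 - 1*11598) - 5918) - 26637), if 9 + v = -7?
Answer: 827796196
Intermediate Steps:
v = -16 (v = -9 - 7 = -16)
b(Q, E) = (-8 + E)*(5 + Q) (b(Q, E) = (5 + Q)*(-8 + E) = (-8 + E)*(5 + Q))
k(J) = J*(3 + J) (k(J) = (3 + J)*J = J*(3 + J))
(k(b(v, -1)) - 26264)*(((-7053 - 1*11598) - 5918) - 26637) = ((-40 - 8*(-16) + 5*(-1) - 1*(-16))*(3 + (-40 - 8*(-16) + 5*(-1) - 1*(-16))) - 26264)*(((-7053 - 1*11598) - 5918) - 26637) = ((-40 + 128 - 5 + 16)*(3 + (-40 + 128 - 5 + 16)) - 26264)*(((-7053 - 11598) - 5918) - 26637) = (99*(3 + 99) - 26264)*((-18651 - 5918) - 26637) = (99*102 - 26264)*(-24569 - 26637) = (10098 - 26264)*(-51206) = -16166*(-51206) = 827796196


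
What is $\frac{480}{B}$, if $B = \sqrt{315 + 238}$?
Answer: $\frac{480 \sqrt{553}}{553} \approx 20.412$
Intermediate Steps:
$B = \sqrt{553} \approx 23.516$
$\frac{480}{B} = \frac{480}{\sqrt{553}} = 480 \frac{\sqrt{553}}{553} = \frac{480 \sqrt{553}}{553}$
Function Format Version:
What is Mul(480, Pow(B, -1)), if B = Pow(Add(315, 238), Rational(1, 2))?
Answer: Mul(Rational(480, 553), Pow(553, Rational(1, 2))) ≈ 20.412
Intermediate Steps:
B = Pow(553, Rational(1, 2)) ≈ 23.516
Mul(480, Pow(B, -1)) = Mul(480, Pow(Pow(553, Rational(1, 2)), -1)) = Mul(480, Mul(Rational(1, 553), Pow(553, Rational(1, 2)))) = Mul(Rational(480, 553), Pow(553, Rational(1, 2)))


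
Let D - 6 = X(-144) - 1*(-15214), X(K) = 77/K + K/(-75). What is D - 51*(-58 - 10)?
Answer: 67281787/3600 ≈ 18689.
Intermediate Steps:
X(K) = 77/K - K/75 (X(K) = 77/K + K*(-1/75) = 77/K - K/75)
D = 54796987/3600 (D = 6 + ((77/(-144) - 1/75*(-144)) - 1*(-15214)) = 6 + ((77*(-1/144) + 48/25) + 15214) = 6 + ((-77/144 + 48/25) + 15214) = 6 + (4987/3600 + 15214) = 6 + 54775387/3600 = 54796987/3600 ≈ 15221.)
D - 51*(-58 - 10) = 54796987/3600 - 51*(-58 - 10) = 54796987/3600 - 51*(-68) = 54796987/3600 + 3468 = 67281787/3600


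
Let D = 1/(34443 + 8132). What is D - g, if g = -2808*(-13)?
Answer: -1554157799/42575 ≈ -36504.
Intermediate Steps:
g = 36504
D = 1/42575 ≈ 2.3488e-5
D - g = 1/42575 - 1*36504 = 1/42575 - 36504 = -1554157799/42575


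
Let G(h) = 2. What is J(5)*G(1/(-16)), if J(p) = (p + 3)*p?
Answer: 80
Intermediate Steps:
J(p) = p*(3 + p) (J(p) = (3 + p)*p = p*(3 + p))
J(5)*G(1/(-16)) = (5*(3 + 5))*2 = (5*8)*2 = 40*2 = 80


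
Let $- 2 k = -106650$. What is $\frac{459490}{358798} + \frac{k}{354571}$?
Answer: $\frac{91027366070}{63609682829} \approx 1.431$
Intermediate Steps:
$k = 53325$ ($k = \left(- \frac{1}{2}\right) \left(-106650\right) = 53325$)
$\frac{459490}{358798} + \frac{k}{354571} = \frac{459490}{358798} + \frac{53325}{354571} = 459490 \cdot \frac{1}{358798} + 53325 \cdot \frac{1}{354571} = \frac{229745}{179399} + \frac{53325}{354571} = \frac{91027366070}{63609682829}$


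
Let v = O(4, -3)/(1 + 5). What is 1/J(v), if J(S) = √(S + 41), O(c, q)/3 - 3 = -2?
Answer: √166/83 ≈ 0.15523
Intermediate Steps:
O(c, q) = 3 (O(c, q) = 9 + 3*(-2) = 9 - 6 = 3)
v = ½ (v = 3/(1 + 5) = 3/6 = (⅙)*3 = ½ ≈ 0.50000)
J(S) = √(41 + S)
1/J(v) = 1/(√(41 + ½)) = 1/(√(83/2)) = 1/(√166/2) = √166/83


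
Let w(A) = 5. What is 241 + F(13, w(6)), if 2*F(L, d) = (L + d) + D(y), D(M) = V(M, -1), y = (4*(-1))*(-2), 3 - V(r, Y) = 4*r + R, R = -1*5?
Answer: 238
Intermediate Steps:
R = -5
V(r, Y) = 8 - 4*r (V(r, Y) = 3 - (4*r - 5) = 3 - (-5 + 4*r) = 3 + (5 - 4*r) = 8 - 4*r)
y = 8 (y = -4*(-2) = 8)
D(M) = 8 - 4*M
F(L, d) = -12 + L/2 + d/2 (F(L, d) = ((L + d) + (8 - 4*8))/2 = ((L + d) + (8 - 32))/2 = ((L + d) - 24)/2 = (-24 + L + d)/2 = -12 + L/2 + d/2)
241 + F(13, w(6)) = 241 + (-12 + (1/2)*13 + (1/2)*5) = 241 + (-12 + 13/2 + 5/2) = 241 - 3 = 238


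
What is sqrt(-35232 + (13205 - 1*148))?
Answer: 5*I*sqrt(887) ≈ 148.91*I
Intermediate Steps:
sqrt(-35232 + (13205 - 1*148)) = sqrt(-35232 + (13205 - 148)) = sqrt(-35232 + 13057) = sqrt(-22175) = 5*I*sqrt(887)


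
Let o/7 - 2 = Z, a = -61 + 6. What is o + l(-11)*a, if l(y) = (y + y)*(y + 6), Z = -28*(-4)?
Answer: -5252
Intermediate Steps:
Z = 112
l(y) = 2*y*(6 + y) (l(y) = (2*y)*(6 + y) = 2*y*(6 + y))
a = -55
o = 798 (o = 14 + 7*112 = 14 + 784 = 798)
o + l(-11)*a = 798 + (2*(-11)*(6 - 11))*(-55) = 798 + (2*(-11)*(-5))*(-55) = 798 + 110*(-55) = 798 - 6050 = -5252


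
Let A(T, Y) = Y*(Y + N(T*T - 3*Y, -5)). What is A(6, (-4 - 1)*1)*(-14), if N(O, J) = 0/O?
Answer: -350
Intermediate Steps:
N(O, J) = 0
A(T, Y) = Y² (A(T, Y) = Y*(Y + 0) = Y*Y = Y²)
A(6, (-4 - 1)*1)*(-14) = ((-4 - 1)*1)²*(-14) = (-5*1)²*(-14) = (-5)²*(-14) = 25*(-14) = -350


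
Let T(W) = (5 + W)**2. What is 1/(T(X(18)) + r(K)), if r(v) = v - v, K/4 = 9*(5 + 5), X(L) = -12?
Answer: 1/49 ≈ 0.020408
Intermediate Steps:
K = 360 (K = 4*(9*(5 + 5)) = 4*(9*10) = 4*90 = 360)
r(v) = 0
1/(T(X(18)) + r(K)) = 1/((5 - 12)**2 + 0) = 1/((-7)**2 + 0) = 1/(49 + 0) = 1/49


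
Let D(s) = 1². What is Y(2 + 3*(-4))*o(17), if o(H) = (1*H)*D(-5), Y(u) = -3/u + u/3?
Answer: -1547/30 ≈ -51.567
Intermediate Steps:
D(s) = 1
Y(u) = -3/u + u/3 (Y(u) = -3/u + u*(⅓) = -3/u + u/3)
o(H) = H (o(H) = (1*H)*1 = H*1 = H)
Y(2 + 3*(-4))*o(17) = (-3/(2 + 3*(-4)) + (2 + 3*(-4))/3)*17 = (-3/(2 - 12) + (2 - 12)/3)*17 = (-3/(-10) + (⅓)*(-10))*17 = (-3*(-⅒) - 10/3)*17 = (3/10 - 10/3)*17 = -91/30*17 = -1547/30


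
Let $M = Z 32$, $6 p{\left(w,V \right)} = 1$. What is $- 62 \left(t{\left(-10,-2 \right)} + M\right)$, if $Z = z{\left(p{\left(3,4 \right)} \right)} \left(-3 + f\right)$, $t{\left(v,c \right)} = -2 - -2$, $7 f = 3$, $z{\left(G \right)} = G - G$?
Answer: $0$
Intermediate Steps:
$p{\left(w,V \right)} = \frac{1}{6}$ ($p{\left(w,V \right)} = \frac{1}{6} \cdot 1 = \frac{1}{6}$)
$z{\left(G \right)} = 0$
$f = \frac{3}{7}$ ($f = \frac{1}{7} \cdot 3 = \frac{3}{7} \approx 0.42857$)
$t{\left(v,c \right)} = 0$ ($t{\left(v,c \right)} = -2 + 2 = 0$)
$Z = 0$ ($Z = 0 \left(-3 + \frac{3}{7}\right) = 0 \left(- \frac{18}{7}\right) = 0$)
$M = 0$ ($M = 0 \cdot 32 = 0$)
$- 62 \left(t{\left(-10,-2 \right)} + M\right) = - 62 \left(0 + 0\right) = \left(-62\right) 0 = 0$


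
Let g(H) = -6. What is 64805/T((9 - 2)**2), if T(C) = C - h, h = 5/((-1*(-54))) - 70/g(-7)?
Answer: 3499470/2011 ≈ 1740.2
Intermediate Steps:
h = 635/54 (h = 5/((-1*(-54))) - 70/(-6) = 5/54 - 70*(-1/6) = 5*(1/54) + 35/3 = 5/54 + 35/3 = 635/54 ≈ 11.759)
T(C) = -635/54 + C (T(C) = C - 1*635/54 = C - 635/54 = -635/54 + C)
64805/T((9 - 2)**2) = 64805/(-635/54 + (9 - 2)**2) = 64805/(-635/54 + 7**2) = 64805/(-635/54 + 49) = 64805/(2011/54) = 64805*(54/2011) = 3499470/2011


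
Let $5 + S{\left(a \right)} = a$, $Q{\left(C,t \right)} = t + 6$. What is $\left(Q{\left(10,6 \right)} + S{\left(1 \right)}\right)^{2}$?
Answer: $64$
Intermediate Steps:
$Q{\left(C,t \right)} = 6 + t$
$S{\left(a \right)} = -5 + a$
$\left(Q{\left(10,6 \right)} + S{\left(1 \right)}\right)^{2} = \left(\left(6 + 6\right) + \left(-5 + 1\right)\right)^{2} = \left(12 - 4\right)^{2} = 8^{2} = 64$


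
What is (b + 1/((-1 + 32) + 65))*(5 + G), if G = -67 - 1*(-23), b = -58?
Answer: 72371/32 ≈ 2261.6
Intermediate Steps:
G = -44 (G = -67 + 23 = -44)
(b + 1/((-1 + 32) + 65))*(5 + G) = (-58 + 1/((-1 + 32) + 65))*(5 - 44) = (-58 + 1/(31 + 65))*(-39) = (-58 + 1/96)*(-39) = -5567/96*(-39) = 72371/32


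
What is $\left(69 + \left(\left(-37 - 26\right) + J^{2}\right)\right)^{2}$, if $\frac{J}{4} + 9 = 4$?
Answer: $164836$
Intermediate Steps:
$J = -20$ ($J = -36 + 4 \cdot 4 = -36 + 16 = -20$)
$\left(69 + \left(\left(-37 - 26\right) + J^{2}\right)\right)^{2} = \left(69 + \left(\left(-37 - 26\right) + \left(-20\right)^{2}\right)\right)^{2} = \left(69 + \left(-63 + 400\right)\right)^{2} = \left(69 + 337\right)^{2} = 406^{2} = 164836$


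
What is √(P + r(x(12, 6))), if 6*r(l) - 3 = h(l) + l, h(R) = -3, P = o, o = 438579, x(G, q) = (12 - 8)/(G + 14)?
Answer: √667078698/39 ≈ 662.25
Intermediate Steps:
x(G, q) = 4/(14 + G)
P = 438579
r(l) = l/6 (r(l) = ½ + (-3 + l)/6 = ½ + (-½ + l/6) = l/6)
√(P + r(x(12, 6))) = √(438579 + (4/(14 + 12))/6) = √(438579 + (4/26)/6) = √(438579 + (4*(1/26))/6) = √(438579 + (⅙)*(2/13)) = √(438579 + 1/39) = √(17104582/39) = √667078698/39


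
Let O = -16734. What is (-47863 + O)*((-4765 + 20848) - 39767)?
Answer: 1529915348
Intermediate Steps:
(-47863 + O)*((-4765 + 20848) - 39767) = (-47863 - 16734)*((-4765 + 20848) - 39767) = -64597*(16083 - 39767) = -64597*(-23684) = 1529915348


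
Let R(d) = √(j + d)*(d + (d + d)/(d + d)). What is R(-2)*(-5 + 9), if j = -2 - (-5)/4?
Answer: -2*I*√11 ≈ -6.6332*I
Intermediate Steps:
j = -¾ (j = -2 - (-5)/4 = -2 - 1*(-5/4) = -2 + 5/4 = -¾ ≈ -0.75000)
R(d) = √(-¾ + d)*(1 + d) (R(d) = √(-¾ + d)*(d + (d + d)/(d + d)) = √(-¾ + d)*(d + (2*d)/((2*d))) = √(-¾ + d)*(d + (2*d)*(1/(2*d))) = √(-¾ + d)*(d + 1) = √(-¾ + d)*(1 + d))
R(-2)*(-5 + 9) = (√(-3 + 4*(-2))*(1 - 2)/2)*(-5 + 9) = ((½)*√(-3 - 8)*(-1))*4 = ((½)*√(-11)*(-1))*4 = ((½)*(I*√11)*(-1))*4 = -I*√11/2*4 = -2*I*√11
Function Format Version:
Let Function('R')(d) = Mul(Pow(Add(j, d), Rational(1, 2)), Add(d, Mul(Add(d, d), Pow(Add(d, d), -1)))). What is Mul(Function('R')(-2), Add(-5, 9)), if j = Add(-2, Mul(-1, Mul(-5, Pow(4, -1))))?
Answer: Mul(-2, I, Pow(11, Rational(1, 2))) ≈ Mul(-6.6332, I)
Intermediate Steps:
j = Rational(-3, 4) (j = Add(-2, Mul(-1, Mul(-5, Rational(1, 4)))) = Add(-2, Mul(-1, Rational(-5, 4))) = Add(-2, Rational(5, 4)) = Rational(-3, 4) ≈ -0.75000)
Function('R')(d) = Mul(Pow(Add(Rational(-3, 4), d), Rational(1, 2)), Add(1, d)) (Function('R')(d) = Mul(Pow(Add(Rational(-3, 4), d), Rational(1, 2)), Add(d, Mul(Add(d, d), Pow(Add(d, d), -1)))) = Mul(Pow(Add(Rational(-3, 4), d), Rational(1, 2)), Add(d, Mul(Mul(2, d), Pow(Mul(2, d), -1)))) = Mul(Pow(Add(Rational(-3, 4), d), Rational(1, 2)), Add(d, Mul(Mul(2, d), Mul(Rational(1, 2), Pow(d, -1))))) = Mul(Pow(Add(Rational(-3, 4), d), Rational(1, 2)), Add(d, 1)) = Mul(Pow(Add(Rational(-3, 4), d), Rational(1, 2)), Add(1, d)))
Mul(Function('R')(-2), Add(-5, 9)) = Mul(Mul(Rational(1, 2), Pow(Add(-3, Mul(4, -2)), Rational(1, 2)), Add(1, -2)), Add(-5, 9)) = Mul(Mul(Rational(1, 2), Pow(Add(-3, -8), Rational(1, 2)), -1), 4) = Mul(Mul(Rational(1, 2), Pow(-11, Rational(1, 2)), -1), 4) = Mul(Mul(Rational(1, 2), Mul(I, Pow(11, Rational(1, 2))), -1), 4) = Mul(Mul(Rational(-1, 2), I, Pow(11, Rational(1, 2))), 4) = Mul(-2, I, Pow(11, Rational(1, 2)))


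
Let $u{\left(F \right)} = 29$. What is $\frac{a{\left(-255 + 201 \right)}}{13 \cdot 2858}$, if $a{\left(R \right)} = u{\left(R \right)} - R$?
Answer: $\frac{83}{37154} \approx 0.0022339$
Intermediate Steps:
$a{\left(R \right)} = 29 - R$
$\frac{a{\left(-255 + 201 \right)}}{13 \cdot 2858} = \frac{29 - \left(-255 + 201\right)}{13 \cdot 2858} = \frac{29 - -54}{37154} = \left(29 + 54\right) \frac{1}{37154} = 83 \cdot \frac{1}{37154} = \frac{83}{37154}$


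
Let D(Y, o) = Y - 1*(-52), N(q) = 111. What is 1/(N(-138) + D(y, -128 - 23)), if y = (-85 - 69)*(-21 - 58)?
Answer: 1/12329 ≈ 8.1110e-5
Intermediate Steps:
y = 12166 (y = -154*(-79) = 12166)
D(Y, o) = 52 + Y (D(Y, o) = Y + 52 = 52 + Y)
1/(N(-138) + D(y, -128 - 23)) = 1/(111 + (52 + 12166)) = 1/(111 + 12218) = 1/12329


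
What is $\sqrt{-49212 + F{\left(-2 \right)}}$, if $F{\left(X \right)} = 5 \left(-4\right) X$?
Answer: $2 i \sqrt{12293} \approx 221.75 i$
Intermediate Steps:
$F{\left(X \right)} = - 20 X$
$\sqrt{-49212 + F{\left(-2 \right)}} = \sqrt{-49212 - -40} = \sqrt{-49212 + 40} = \sqrt{-49172} = 2 i \sqrt{12293}$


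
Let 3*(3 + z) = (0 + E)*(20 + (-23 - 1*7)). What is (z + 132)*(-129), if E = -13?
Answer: -22231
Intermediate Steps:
z = 121/3 (z = -3 + ((0 - 13)*(20 + (-23 - 1*7)))/3 = -3 + (-13*(20 + (-23 - 7)))/3 = -3 + (-13*(20 - 30))/3 = -3 + (-13*(-10))/3 = -3 + (⅓)*130 = -3 + 130/3 = 121/3 ≈ 40.333)
(z + 132)*(-129) = (121/3 + 132)*(-129) = (517/3)*(-129) = -22231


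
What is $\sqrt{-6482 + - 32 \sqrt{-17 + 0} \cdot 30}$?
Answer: $\sqrt{-6482 - 960 i \sqrt{17}} \approx 23.59 - 83.896 i$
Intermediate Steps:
$\sqrt{-6482 + - 32 \sqrt{-17 + 0} \cdot 30} = \sqrt{-6482 + - 32 \sqrt{-17} \cdot 30} = \sqrt{-6482 + - 32 i \sqrt{17} \cdot 30} = \sqrt{-6482 - 960 i \sqrt{17}}$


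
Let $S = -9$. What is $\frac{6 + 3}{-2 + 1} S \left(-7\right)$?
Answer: $-567$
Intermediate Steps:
$\frac{6 + 3}{-2 + 1} S \left(-7\right) = \frac{6 + 3}{-2 + 1} \left(-9\right) \left(-7\right) = \frac{9}{-1} \left(-9\right) \left(-7\right) = 9 \left(-1\right) \left(-9\right) \left(-7\right) = \left(-9\right) \left(-9\right) \left(-7\right) = 81 \left(-7\right) = -567$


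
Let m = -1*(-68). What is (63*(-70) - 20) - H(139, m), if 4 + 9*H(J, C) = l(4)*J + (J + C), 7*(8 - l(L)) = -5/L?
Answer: -384625/84 ≈ -4578.9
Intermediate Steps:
m = 68
l(L) = 8 + 5/(7*L) (l(L) = 8 - (-5)/(7*L) = 8 + 5/(7*L))
H(J, C) = -4/9 + C/9 + 257*J/252 (H(J, C) = -4/9 + ((8 + (5/7)/4)*J + (J + C))/9 = -4/9 + ((8 + (5/7)*(¼))*J + (C + J))/9 = -4/9 + ((8 + 5/28)*J + (C + J))/9 = -4/9 + (229*J/28 + (C + J))/9 = -4/9 + (C + 257*J/28)/9 = -4/9 + (C/9 + 257*J/252) = -4/9 + C/9 + 257*J/252)
(63*(-70) - 20) - H(139, m) = (63*(-70) - 20) - (-4/9 + (⅑)*68 + (257/252)*139) = (-4410 - 20) - (-4/9 + 68/9 + 35723/252) = -4430 - 1*12505/84 = -4430 - 12505/84 = -384625/84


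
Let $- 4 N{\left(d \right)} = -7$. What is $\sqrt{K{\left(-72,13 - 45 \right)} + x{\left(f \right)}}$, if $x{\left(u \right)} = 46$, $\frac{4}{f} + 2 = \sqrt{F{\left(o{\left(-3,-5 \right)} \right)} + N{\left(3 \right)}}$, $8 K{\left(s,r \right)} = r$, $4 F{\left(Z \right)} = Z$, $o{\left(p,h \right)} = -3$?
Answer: $\sqrt{42} \approx 6.4807$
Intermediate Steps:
$N{\left(d \right)} = \frac{7}{4}$ ($N{\left(d \right)} = \left(- \frac{1}{4}\right) \left(-7\right) = \frac{7}{4}$)
$F{\left(Z \right)} = \frac{Z}{4}$
$K{\left(s,r \right)} = \frac{r}{8}$
$f = -4$ ($f = \frac{4}{-2 + \sqrt{\frac{1}{4} \left(-3\right) + \frac{7}{4}}} = \frac{4}{-2 + \sqrt{- \frac{3}{4} + \frac{7}{4}}} = \frac{4}{-2 + \sqrt{1}} = \frac{4}{-2 + 1} = \frac{4}{-1} = 4 \left(-1\right) = -4$)
$\sqrt{K{\left(-72,13 - 45 \right)} + x{\left(f \right)}} = \sqrt{\frac{13 - 45}{8} + 46} = \sqrt{\frac{1}{8} \left(-32\right) + 46} = \sqrt{-4 + 46} = \sqrt{42}$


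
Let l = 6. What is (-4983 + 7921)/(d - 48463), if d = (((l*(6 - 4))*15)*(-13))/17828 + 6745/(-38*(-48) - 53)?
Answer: -23190653486/382506249231 ≈ -0.060628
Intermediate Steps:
d = 29026430/7893347 (d = (((6*(6 - 4))*15)*(-13))/17828 + 6745/(-38*(-48) - 53) = (((6*2)*15)*(-13))*(1/17828) + 6745/(1824 - 53) = ((12*15)*(-13))*(1/17828) + 6745/1771 = (180*(-13))*(1/17828) + 6745*(1/1771) = -2340*1/17828 + 6745/1771 = -585/4457 + 6745/1771 = 29026430/7893347 ≈ 3.6773)
(-4983 + 7921)/(d - 48463) = (-4983 + 7921)/(29026430/7893347 - 48463) = 2938/(-382506249231/7893347) = 2938*(-7893347/382506249231) = -23190653486/382506249231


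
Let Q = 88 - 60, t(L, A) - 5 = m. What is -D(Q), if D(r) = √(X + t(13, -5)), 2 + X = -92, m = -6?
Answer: -I*√95 ≈ -9.7468*I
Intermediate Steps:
t(L, A) = -1 (t(L, A) = 5 - 6 = -1)
X = -94 (X = -2 - 92 = -94)
Q = 28
D(r) = I*√95 (D(r) = √(-94 - 1) = √(-95) = I*√95)
-D(Q) = -I*√95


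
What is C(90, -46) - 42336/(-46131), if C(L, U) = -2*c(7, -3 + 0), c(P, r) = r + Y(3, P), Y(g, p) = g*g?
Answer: -170412/15377 ≈ -11.082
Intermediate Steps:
Y(g, p) = g**2
c(P, r) = 9 + r (c(P, r) = r + 3**2 = r + 9 = 9 + r)
C(L, U) = -12 (C(L, U) = -2*(9 + (-3 + 0)) = -2*(9 - 3) = -2*6 = -12)
C(90, -46) - 42336/(-46131) = -12 - 42336/(-46131) = -12 - 42336*(-1)/46131 = -12 - 1*(-14112/15377) = -12 + 14112/15377 = -170412/15377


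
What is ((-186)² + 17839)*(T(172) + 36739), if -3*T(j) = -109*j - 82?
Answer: 6766579445/3 ≈ 2.2555e+9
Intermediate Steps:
T(j) = 82/3 + 109*j/3 (T(j) = -(-109*j - 82)/3 = -(-82 - 109*j)/3 = 82/3 + 109*j/3)
((-186)² + 17839)*(T(172) + 36739) = ((-186)² + 17839)*((82/3 + (109/3)*172) + 36739) = (34596 + 17839)*((82/3 + 18748/3) + 36739) = 52435*(18830/3 + 36739) = 52435*(129047/3) = 6766579445/3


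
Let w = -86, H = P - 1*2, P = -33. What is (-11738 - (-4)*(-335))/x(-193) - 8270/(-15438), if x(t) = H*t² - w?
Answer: 1830484999/3354237417 ≈ 0.54572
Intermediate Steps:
H = -35 (H = -33 - 1*2 = -33 - 2 = -35)
x(t) = 86 - 35*t² (x(t) = -35*t² - 1*(-86) = -35*t² + 86 = 86 - 35*t²)
(-11738 - (-4)*(-335))/x(-193) - 8270/(-15438) = (-11738 - (-4)*(-335))/(86 - 35*(-193)²) - 8270/(-15438) = (-11738 - 1*1340)/(86 - 35*37249) - 8270*(-1/15438) = (-11738 - 1340)/(86 - 1303715) + 4135/7719 = -13078/(-1303629) + 4135/7719 = -13078*(-1/1303629) + 4135/7719 = 13078/1303629 + 4135/7719 = 1830484999/3354237417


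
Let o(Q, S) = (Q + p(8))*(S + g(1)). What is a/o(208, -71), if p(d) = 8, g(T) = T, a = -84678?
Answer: 14113/2520 ≈ 5.6004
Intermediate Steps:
o(Q, S) = (1 + S)*(8 + Q) (o(Q, S) = (Q + 8)*(S + 1) = (8 + Q)*(1 + S) = (1 + S)*(8 + Q))
a/o(208, -71) = -84678/(8 + 208 + 8*(-71) + 208*(-71)) = -84678/(8 + 208 - 568 - 14768) = -84678/(-15120) = -84678*(-1/15120) = 14113/2520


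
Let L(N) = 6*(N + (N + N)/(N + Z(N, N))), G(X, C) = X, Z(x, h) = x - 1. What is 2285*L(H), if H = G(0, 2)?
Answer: 0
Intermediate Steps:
Z(x, h) = -1 + x
H = 0
L(N) = 6*N + 12*N/(-1 + 2*N) (L(N) = 6*(N + (N + N)/(N + (-1 + N))) = 6*(N + (2*N)/(-1 + 2*N)) = 6*(N + 2*N/(-1 + 2*N)) = 6*N + 12*N/(-1 + 2*N))
2285*L(H) = 2285*(6*0*(1 + 2*0)/(-1 + 2*0)) = 2285*(6*0*(1 + 0)/(-1 + 0)) = 2285*(6*0*1/(-1)) = 2285*(6*0*(-1)*1) = 2285*0 = 0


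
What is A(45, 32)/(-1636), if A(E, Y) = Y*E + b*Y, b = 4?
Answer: -392/409 ≈ -0.95844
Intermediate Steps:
A(E, Y) = 4*Y + E*Y (A(E, Y) = Y*E + 4*Y = E*Y + 4*Y = 4*Y + E*Y)
A(45, 32)/(-1636) = (32*(4 + 45))/(-1636) = (32*49)*(-1/1636) = 1568*(-1/1636) = -392/409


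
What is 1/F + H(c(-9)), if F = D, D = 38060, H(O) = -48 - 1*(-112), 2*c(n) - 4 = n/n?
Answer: 2435841/38060 ≈ 64.000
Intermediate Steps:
c(n) = 5/2 (c(n) = 2 + (n/n)/2 = 2 + (½)*1 = 2 + ½ = 5/2)
H(O) = 64 (H(O) = -48 + 112 = 64)
F = 38060
1/F + H(c(-9)) = 1/38060 + 64 = 2435841/38060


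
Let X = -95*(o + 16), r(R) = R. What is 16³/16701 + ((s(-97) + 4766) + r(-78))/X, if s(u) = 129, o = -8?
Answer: -4070303/668040 ≈ -6.0929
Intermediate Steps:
X = -760 (X = -95*(-8 + 16) = -95*8 = -760)
16³/16701 + ((s(-97) + 4766) + r(-78))/X = 16³/16701 + ((129 + 4766) - 78)/(-760) = 4096*(1/16701) + (4895 - 78)*(-1/760) = 4096/16701 + 4817*(-1/760) = 4096/16701 - 4817/760 = -4070303/668040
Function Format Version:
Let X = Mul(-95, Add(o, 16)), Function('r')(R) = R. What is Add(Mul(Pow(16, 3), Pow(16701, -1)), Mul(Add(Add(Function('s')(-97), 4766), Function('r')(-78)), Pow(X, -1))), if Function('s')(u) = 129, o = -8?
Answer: Rational(-4070303, 668040) ≈ -6.0929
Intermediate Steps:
X = -760 (X = Mul(-95, Add(-8, 16)) = Mul(-95, 8) = -760)
Add(Mul(Pow(16, 3), Pow(16701, -1)), Mul(Add(Add(Function('s')(-97), 4766), Function('r')(-78)), Pow(X, -1))) = Add(Mul(Pow(16, 3), Pow(16701, -1)), Mul(Add(Add(129, 4766), -78), Pow(-760, -1))) = Add(Mul(4096, Rational(1, 16701)), Mul(Add(4895, -78), Rational(-1, 760))) = Add(Rational(4096, 16701), Mul(4817, Rational(-1, 760))) = Add(Rational(4096, 16701), Rational(-4817, 760)) = Rational(-4070303, 668040)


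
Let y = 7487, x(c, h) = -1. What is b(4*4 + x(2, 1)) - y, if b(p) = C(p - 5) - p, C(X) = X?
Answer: -7492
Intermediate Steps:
b(p) = -5 (b(p) = (p - 5) - p = (-5 + p) - p = -5)
b(4*4 + x(2, 1)) - y = -5 - 1*7487 = -5 - 7487 = -7492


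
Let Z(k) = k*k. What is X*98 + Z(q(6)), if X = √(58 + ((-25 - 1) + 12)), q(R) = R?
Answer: 36 + 196*√11 ≈ 686.06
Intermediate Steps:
Z(k) = k²
X = 2*√11 (X = √(58 + (-26 + 12)) = √(58 - 14) = √44 = 2*√11 ≈ 6.6332)
X*98 + Z(q(6)) = (2*√11)*98 + 6² = 196*√11 + 36 = 36 + 196*√11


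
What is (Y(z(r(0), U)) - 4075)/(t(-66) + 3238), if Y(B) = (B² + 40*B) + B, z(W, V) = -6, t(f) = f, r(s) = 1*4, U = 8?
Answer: -4285/3172 ≈ -1.3509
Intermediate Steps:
r(s) = 4
Y(B) = B² + 41*B
(Y(z(r(0), U)) - 4075)/(t(-66) + 3238) = (-6*(41 - 6) - 4075)/(-66 + 3238) = (-6*35 - 4075)/3172 = (-210 - 4075)*(1/3172) = -4285*1/3172 = -4285/3172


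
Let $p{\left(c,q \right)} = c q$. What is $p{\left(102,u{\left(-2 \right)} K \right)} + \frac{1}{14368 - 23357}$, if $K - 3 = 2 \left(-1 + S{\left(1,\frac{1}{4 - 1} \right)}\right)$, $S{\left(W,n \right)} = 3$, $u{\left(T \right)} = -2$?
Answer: $- \frac{12836293}{8989} \approx -1428.0$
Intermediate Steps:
$K = 7$ ($K = 3 + 2 \left(-1 + 3\right) = 3 + 2 \cdot 2 = 3 + 4 = 7$)
$p{\left(102,u{\left(-2 \right)} K \right)} + \frac{1}{14368 - 23357} = 102 \left(\left(-2\right) 7\right) + \frac{1}{14368 - 23357} = 102 \left(-14\right) + \frac{1}{-8989} = -1428 - \frac{1}{8989} = - \frac{12836293}{8989}$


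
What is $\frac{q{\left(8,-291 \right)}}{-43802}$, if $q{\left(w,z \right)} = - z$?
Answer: $- \frac{291}{43802} \approx -0.0066435$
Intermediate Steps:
$\frac{q{\left(8,-291 \right)}}{-43802} = \frac{\left(-1\right) \left(-291\right)}{-43802} = 291 \left(- \frac{1}{43802}\right) = - \frac{291}{43802}$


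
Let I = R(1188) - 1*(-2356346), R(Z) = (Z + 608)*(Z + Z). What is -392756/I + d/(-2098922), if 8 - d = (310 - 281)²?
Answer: -3440532417/58413898798 ≈ -0.058899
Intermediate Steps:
R(Z) = 2*Z*(608 + Z) (R(Z) = (608 + Z)*(2*Z) = 2*Z*(608 + Z))
d = -833 (d = 8 - (310 - 281)² = 8 - 1*29² = 8 - 1*841 = 8 - 841 = -833)
I = 6623642 (I = 2*1188*(608 + 1188) - 1*(-2356346) = 2*1188*1796 + 2356346 = 4267296 + 2356346 = 6623642)
-392756/I + d/(-2098922) = -392756/6623642 - 833/(-2098922) = -392756*1/6623642 - 833*(-1/2098922) = -196378/3311821 + 7/17638 = -3440532417/58413898798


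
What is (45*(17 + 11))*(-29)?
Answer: -36540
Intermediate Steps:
(45*(17 + 11))*(-29) = (45*28)*(-29) = 1260*(-29) = -36540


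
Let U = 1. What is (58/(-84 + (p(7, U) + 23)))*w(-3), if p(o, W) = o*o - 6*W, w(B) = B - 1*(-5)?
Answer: -58/9 ≈ -6.4444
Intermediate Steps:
w(B) = 5 + B (w(B) = B + 5 = 5 + B)
p(o, W) = o**2 - 6*W
(58/(-84 + (p(7, U) + 23)))*w(-3) = (58/(-84 + ((7**2 - 6*1) + 23)))*(5 - 3) = (58/(-84 + ((49 - 6) + 23)))*2 = (58/(-84 + (43 + 23)))*2 = (58/(-84 + 66))*2 = (58/(-18))*2 = (58*(-1/18))*2 = -29/9*2 = -58/9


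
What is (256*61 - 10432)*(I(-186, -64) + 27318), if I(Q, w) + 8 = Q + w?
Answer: 140279040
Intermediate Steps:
I(Q, w) = -8 + Q + w (I(Q, w) = -8 + (Q + w) = -8 + Q + w)
(256*61 - 10432)*(I(-186, -64) + 27318) = (256*61 - 10432)*((-8 - 186 - 64) + 27318) = (15616 - 10432)*(-258 + 27318) = 5184*27060 = 140279040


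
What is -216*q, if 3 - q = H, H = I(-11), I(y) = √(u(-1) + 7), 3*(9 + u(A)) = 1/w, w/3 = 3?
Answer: -648 + 24*I*√159 ≈ -648.0 + 302.63*I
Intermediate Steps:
w = 9 (w = 3*3 = 9)
u(A) = -242/27 (u(A) = -9 + (⅓)/9 = -9 + (⅓)*(⅑) = -9 + 1/27 = -242/27)
I(y) = I*√159/9 (I(y) = √(-242/27 + 7) = √(-53/27) = I*√159/9)
H = I*√159/9 ≈ 1.4011*I
q = 3 - I*√159/9 ≈ 3.0 - 1.4011*I
-216*q = -216*(3 - I*√159/9) = -648 + 24*I*√159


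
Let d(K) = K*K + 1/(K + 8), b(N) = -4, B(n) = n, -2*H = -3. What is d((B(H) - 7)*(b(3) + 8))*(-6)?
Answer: -20325/7 ≈ -2903.6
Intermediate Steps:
H = 3/2 (H = -½*(-3) = 3/2 ≈ 1.5000)
d(K) = K² + 1/(8 + K)
d((B(H) - 7)*(b(3) + 8))*(-6) = ((1 + ((3/2 - 7)*(-4 + 8))³ + 8*((3/2 - 7)*(-4 + 8))²)/(8 + (3/2 - 7)*(-4 + 8)))*(-6) = ((1 + (-11/2*4)³ + 8*(-11/2*4)²)/(8 - 11/2*4))*(-6) = ((1 + (-22)³ + 8*(-22)²)/(8 - 22))*(-6) = ((1 - 10648 + 8*484)/(-14))*(-6) = -(1 - 10648 + 3872)/14*(-6) = -1/14*(-6775)*(-6) = (6775/14)*(-6) = -20325/7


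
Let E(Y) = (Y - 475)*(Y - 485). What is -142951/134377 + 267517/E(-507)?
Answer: -103306727035/130902548288 ≈ -0.78919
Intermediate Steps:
E(Y) = (-485 + Y)*(-475 + Y) (E(Y) = (-475 + Y)*(-485 + Y) = (-485 + Y)*(-475 + Y))
-142951/134377 + 267517/E(-507) = -142951/134377 + 267517/(230375 + (-507)² - 960*(-507)) = -142951*1/134377 + 267517/(230375 + 257049 + 486720) = -142951/134377 + 267517/974144 = -103306727035/130902548288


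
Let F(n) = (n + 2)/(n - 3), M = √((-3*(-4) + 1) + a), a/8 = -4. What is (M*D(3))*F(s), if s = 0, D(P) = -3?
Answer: 2*I*√19 ≈ 8.7178*I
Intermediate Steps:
a = -32 (a = 8*(-4) = -32)
M = I*√19 (M = √((-3*(-4) + 1) - 32) = √((12 + 1) - 32) = √(13 - 32) = √(-19) = I*√19 ≈ 4.3589*I)
F(n) = (2 + n)/(-3 + n)
(M*D(3))*F(s) = ((I*√19)*(-3))*((2 + 0)/(-3 + 0)) = (-3*I*√19)*(2/(-3)) = (-3*I*√19)*(-⅓*2) = -3*I*√19*(-⅔) = 2*I*√19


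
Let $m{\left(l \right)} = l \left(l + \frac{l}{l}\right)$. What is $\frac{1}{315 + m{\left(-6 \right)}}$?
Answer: $\frac{1}{345} \approx 0.0028986$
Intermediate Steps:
$m{\left(l \right)} = l \left(1 + l\right)$ ($m{\left(l \right)} = l \left(l + 1\right) = l \left(1 + l\right)$)
$\frac{1}{315 + m{\left(-6 \right)}} = \frac{1}{315 - 6 \left(1 - 6\right)} = \frac{1}{315 - -30} = \frac{1}{315 + 30} = \frac{1}{345}$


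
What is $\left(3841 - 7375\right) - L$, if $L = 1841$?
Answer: $-5375$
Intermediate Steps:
$\left(3841 - 7375\right) - L = \left(3841 - 7375\right) - 1841 = -3534 - 1841 = -5375$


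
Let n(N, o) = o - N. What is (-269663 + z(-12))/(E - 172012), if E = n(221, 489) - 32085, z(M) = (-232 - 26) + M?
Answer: 269933/203829 ≈ 1.3243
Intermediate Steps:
z(M) = -258 + M
E = -31817 (E = (489 - 1*221) - 32085 = (489 - 221) - 32085 = 268 - 32085 = -31817)
(-269663 + z(-12))/(E - 172012) = (-269663 + (-258 - 12))/(-31817 - 172012) = (-269663 - 270)/(-203829) = -269933*(-1/203829) = 269933/203829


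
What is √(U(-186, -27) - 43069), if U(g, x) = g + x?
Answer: I*√43282 ≈ 208.04*I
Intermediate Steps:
√(U(-186, -27) - 43069) = √((-186 - 27) - 43069) = √(-213 - 43069) = √(-43282) = I*√43282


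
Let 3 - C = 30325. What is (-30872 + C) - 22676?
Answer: -83870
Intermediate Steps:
C = -30322 (C = 3 - 1*30325 = 3 - 30325 = -30322)
(-30872 + C) - 22676 = (-30872 - 30322) - 22676 = -61194 - 22676 = -83870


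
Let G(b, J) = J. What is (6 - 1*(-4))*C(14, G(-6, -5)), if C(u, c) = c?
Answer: -50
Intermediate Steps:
(6 - 1*(-4))*C(14, G(-6, -5)) = (6 - 1*(-4))*(-5) = (6 + 4)*(-5) = 10*(-5) = -50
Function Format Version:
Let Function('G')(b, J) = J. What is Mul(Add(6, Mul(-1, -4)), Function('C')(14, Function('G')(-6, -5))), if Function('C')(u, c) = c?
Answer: -50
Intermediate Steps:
Mul(Add(6, Mul(-1, -4)), Function('C')(14, Function('G')(-6, -5))) = Mul(Add(6, Mul(-1, -4)), -5) = Mul(Add(6, 4), -5) = Mul(10, -5) = -50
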